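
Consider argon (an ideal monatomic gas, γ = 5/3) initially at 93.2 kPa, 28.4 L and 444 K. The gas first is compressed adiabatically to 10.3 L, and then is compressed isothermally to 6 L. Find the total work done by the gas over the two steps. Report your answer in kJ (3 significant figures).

Step 1 (adiabatic): W = (P₁V₁ − P₂V₂)/(γ−1) = (2647 − 5205)/0.667 = -3837 J.
After step 1: P = 505.3 kPa, V = 10.3 L, T = 873 K.
Step 2 (isothermal): W = P₁V₁ ln(V₂/V₁) = (5205) ln(6/10.3) = -2812 J.
W_total = -3837 − 2812 = -6649 J.

W_total ≈ -6.65 kJ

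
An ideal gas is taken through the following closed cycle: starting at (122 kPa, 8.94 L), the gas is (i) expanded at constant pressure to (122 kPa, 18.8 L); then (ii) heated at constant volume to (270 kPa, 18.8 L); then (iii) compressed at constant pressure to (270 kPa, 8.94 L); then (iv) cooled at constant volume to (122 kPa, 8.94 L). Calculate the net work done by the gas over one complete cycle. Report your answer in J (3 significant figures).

W_net ≈ -1460 J

Constant-volume legs do no work.
W(i) = (122)(18.8 − 8.94) = 1203 J; W(iii) = (270)(8.94 − 18.8) = -2662 J.
W_net = 1203 − 2662 = -1459 J (the counter-clockwise enclosed area).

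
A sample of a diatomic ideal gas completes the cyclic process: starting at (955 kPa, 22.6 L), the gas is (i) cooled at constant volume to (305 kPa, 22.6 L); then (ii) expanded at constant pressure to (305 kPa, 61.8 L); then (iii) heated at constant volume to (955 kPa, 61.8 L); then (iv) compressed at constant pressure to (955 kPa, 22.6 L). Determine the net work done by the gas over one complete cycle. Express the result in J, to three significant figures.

W_net ≈ -25500 J

Constant-volume legs do no work.
W(ii) = (305)(61.8 − 22.6) = 11956 J; W(iv) = (955)(22.6 − 61.8) = -37436 J.
W_net = 11956 − 37436 = -25480 J (the counter-clockwise enclosed area).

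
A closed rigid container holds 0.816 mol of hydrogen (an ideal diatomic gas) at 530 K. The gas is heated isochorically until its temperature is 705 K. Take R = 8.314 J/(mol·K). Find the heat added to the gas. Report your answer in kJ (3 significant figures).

Q ≈ 2.97 kJ

Constant volume ⇒ W = 0, so Q = ΔU = nCᵥΔT with Cᵥ = 5R/2 = 20.79 J/(mol·K).
ΔU = (0.816)(20.79)(705 − 530) = 2968 J.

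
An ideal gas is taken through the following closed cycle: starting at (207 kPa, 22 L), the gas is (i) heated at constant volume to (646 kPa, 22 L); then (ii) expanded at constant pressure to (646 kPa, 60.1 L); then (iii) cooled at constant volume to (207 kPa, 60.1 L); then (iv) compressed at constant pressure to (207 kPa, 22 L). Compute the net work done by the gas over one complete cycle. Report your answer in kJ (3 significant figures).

Constant-volume legs do no work.
W(ii) = (646)(60.1 − 22) = 24613 J; W(iv) = (207)(22 − 60.1) = -7887 J.
W_net = 24613 − 7887 = 16726 J (the clockwise enclosed area).

W_net ≈ 16.7 kJ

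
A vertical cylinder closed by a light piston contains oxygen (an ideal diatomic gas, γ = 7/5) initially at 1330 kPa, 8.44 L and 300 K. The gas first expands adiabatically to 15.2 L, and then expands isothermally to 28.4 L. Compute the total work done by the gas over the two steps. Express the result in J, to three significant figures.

Step 1 (adiabatic): W = (P₁V₁ − P₂V₂)/(γ−1) = (11225 − 8871)/0.4 = 5884 J.
After step 1: P = 583.6 kPa, V = 15.2 L, T = 237.1 K.
Step 2 (isothermal): W = P₁V₁ ln(V₂/V₁) = (8871) ln(28.4/15.2) = 5545 J.
W_total = 5884 + 5545 = 11430 J.

W_total ≈ 11400 J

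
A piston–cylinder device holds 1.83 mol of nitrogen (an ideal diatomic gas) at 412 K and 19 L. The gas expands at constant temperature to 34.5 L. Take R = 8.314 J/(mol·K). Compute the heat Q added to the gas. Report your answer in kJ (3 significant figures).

Isothermal ⇒ ΔU = 0, so Q = W = nRT ln(V₂/V₁).
Q = (1.83)(8.314)(412) ln(34.5/19) = 6268 × 0.5965 = 3739 J.

Q ≈ 3.74 kJ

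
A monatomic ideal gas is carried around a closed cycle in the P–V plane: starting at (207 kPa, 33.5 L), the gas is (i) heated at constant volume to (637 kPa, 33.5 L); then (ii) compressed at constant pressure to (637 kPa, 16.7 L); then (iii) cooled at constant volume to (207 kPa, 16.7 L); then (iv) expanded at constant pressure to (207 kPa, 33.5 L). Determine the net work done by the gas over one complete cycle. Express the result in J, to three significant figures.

Constant-volume legs do no work.
W(ii) = (637)(16.7 − 33.5) = -10702 J; W(iv) = (207)(33.5 − 16.7) = 3478 J.
W_net = -10702 + 3478 = -7224 J (the counter-clockwise enclosed area).

W_net ≈ -7220 J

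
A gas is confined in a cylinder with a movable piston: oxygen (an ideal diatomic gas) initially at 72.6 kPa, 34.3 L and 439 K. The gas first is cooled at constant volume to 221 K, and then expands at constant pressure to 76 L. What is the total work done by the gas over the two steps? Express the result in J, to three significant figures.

Step 1 (isochoric): W = 0 (constant volume).
After step 1: P = 36.55 kPa (V unchanged).
Step 2 (isobaric): W = PΔV = (36.55 kPa)(76 − 34.3 L) = 1524 J.
W_total = 0 + 1524 = 1524 J.

W_total ≈ 1520 J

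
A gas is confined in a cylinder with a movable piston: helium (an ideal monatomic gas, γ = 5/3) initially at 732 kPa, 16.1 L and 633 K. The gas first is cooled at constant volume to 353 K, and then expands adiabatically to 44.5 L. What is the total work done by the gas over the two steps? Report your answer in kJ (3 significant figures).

W_total ≈ 4.85 kJ

Step 1 (isochoric): W = 0 (constant volume).
After step 1: P = 408.2 kPa (V unchanged).
Step 2 (adiabatic): W = (P₁V₁ − P₂V₂)/(γ−1) = (6572 − 3337)/0.667 = 4853 J.
W_total = 0 + 4853 = 4853 J.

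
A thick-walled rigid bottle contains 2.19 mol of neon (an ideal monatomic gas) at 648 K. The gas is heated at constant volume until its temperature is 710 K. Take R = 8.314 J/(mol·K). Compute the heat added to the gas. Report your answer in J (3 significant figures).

Q ≈ 1690 J

Constant volume ⇒ W = 0, so Q = ΔU = nCᵥΔT with Cᵥ = 3R/2 = 12.47 J/(mol·K).
ΔU = (2.19)(12.47)(710 − 648) = 1693 J.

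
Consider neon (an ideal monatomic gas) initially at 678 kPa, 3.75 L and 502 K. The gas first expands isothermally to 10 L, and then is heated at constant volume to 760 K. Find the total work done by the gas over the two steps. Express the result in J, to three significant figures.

Step 1 (isothermal): W = P₁V₁ ln(V₂/V₁) = (2542) ln(10/3.75) = 2494 J.
Step 2 (isochoric): W = 0 (constant volume).
W_total = 2494 + 0 = 2494 J.

W_total ≈ 2490 J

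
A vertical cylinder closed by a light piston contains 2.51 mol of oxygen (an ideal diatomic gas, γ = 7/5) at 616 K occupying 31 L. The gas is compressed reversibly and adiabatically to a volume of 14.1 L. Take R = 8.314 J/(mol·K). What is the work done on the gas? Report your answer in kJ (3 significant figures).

Adiabatic: TV^(γ−1) = const with γ = 7/5.
T₂ = T₁ (V₁/V₂)^(γ−1) = 616 × (31/14.1)^0.4 = 616 × 1.37 = 844.2 K.
W_by = nCᵥ(T₁ − T₂) = (2.51)(20.79)(616 − 844.2) = -11905 J.
Work on gas = −W_by = 11905 J.

W ≈ 11.9 kJ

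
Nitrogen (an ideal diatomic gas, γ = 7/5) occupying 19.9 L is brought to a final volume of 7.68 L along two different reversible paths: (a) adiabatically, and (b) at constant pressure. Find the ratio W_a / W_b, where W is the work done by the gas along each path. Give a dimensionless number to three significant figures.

W_a / W_b ≈ 1.89

Path (a) adiabatic: W = P₁V₁(1 − (V₁/V₂)^(γ−1))/(γ−1) → W_a/(P₁V₁) = -1.159.
Path (b) isobaric: W = P₁(V₂ − V₁) → W_b/(P₁V₁) = -0.6141.
W_a / W_b = -1.159 / -0.6141 = 1.887.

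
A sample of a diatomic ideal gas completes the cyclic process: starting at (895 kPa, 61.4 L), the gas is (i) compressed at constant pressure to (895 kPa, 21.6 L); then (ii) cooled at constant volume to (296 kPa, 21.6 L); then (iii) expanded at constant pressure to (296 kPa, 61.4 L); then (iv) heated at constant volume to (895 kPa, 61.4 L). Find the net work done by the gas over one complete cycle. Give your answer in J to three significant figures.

Constant-volume legs do no work.
W(i) = (895)(21.6 − 61.4) = -35621 J; W(iii) = (296)(61.4 − 21.6) = 11781 J.
W_net = -35621 + 11781 = -23840 J (the counter-clockwise enclosed area).

W_net ≈ -23800 J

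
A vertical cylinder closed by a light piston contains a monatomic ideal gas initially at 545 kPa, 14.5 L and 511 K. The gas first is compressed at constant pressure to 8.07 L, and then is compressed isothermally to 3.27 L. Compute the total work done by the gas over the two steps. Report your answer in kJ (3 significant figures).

Step 1 (isobaric): W = PΔV = (545 kPa)(8.07 − 14.5 L) = -3504 J.
After step 1: P = 545 kPa, V = 8.07 L, T = 284.4 K.
Step 2 (isothermal): W = P₁V₁ ln(V₂/V₁) = (4398) ln(3.27/8.07) = -3973 J.
W_total = -3504 − 3973 = -7477 J.

W_total ≈ -7.48 kJ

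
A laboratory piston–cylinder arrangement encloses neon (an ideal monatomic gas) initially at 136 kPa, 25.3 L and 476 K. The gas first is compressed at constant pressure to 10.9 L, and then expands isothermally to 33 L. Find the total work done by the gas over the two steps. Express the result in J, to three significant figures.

W_total ≈ -316 J

Step 1 (isobaric): W = PΔV = (136 kPa)(10.9 − 25.3 L) = -1958 J.
After step 1: P = 136 kPa, V = 10.9 L, T = 205.1 K.
Step 2 (isothermal): W = P₁V₁ ln(V₂/V₁) = (1482) ln(33/10.9) = 1642 J.
W_total = -1958 + 1642 = -316.3 J.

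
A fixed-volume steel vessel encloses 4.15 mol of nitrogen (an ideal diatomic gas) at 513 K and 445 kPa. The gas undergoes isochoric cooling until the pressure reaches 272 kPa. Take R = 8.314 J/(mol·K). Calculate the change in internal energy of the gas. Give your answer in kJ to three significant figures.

Constant volume ⇒ W = 0, so Q = ΔU = nCᵥΔT with Cᵥ = 5R/2 = 20.79 J/(mol·K).
At constant V, T₂/T₁ = P₂/P₁ ⇒ ΔT = T₁(P₂/P₁ − 1) = 513·(272/445 − 1) = -199.4 K.
ΔU = (4.15)(20.79)(-199.4) = -17203 J.

ΔU ≈ -17.2 kJ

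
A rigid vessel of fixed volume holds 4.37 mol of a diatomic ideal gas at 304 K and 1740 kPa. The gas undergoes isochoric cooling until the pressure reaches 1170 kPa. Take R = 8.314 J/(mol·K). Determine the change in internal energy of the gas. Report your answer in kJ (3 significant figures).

Constant volume ⇒ W = 0, so Q = ΔU = nCᵥΔT with Cᵥ = 5R/2 = 20.79 J/(mol·K).
At constant V, T₂/T₁ = P₂/P₁ ⇒ ΔT = T₁(P₂/P₁ − 1) = 304·(1170/1740 − 1) = -99.59 K.
ΔU = (4.37)(20.79)(-99.59) = -9045 J.

ΔU ≈ -9.05 kJ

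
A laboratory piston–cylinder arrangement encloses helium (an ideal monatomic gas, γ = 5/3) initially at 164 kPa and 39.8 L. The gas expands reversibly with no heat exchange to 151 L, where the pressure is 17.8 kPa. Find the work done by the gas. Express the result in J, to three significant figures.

Adiabatic: W = (P₁V₁ − P₂V₂)/(γ − 1) with γ = 5/3.
P₁V₁ = 6527 J, P₂V₂ = 2688 J.
W = (6527 − 2688) / 0.6667 = 5759 J.

W ≈ 5760 J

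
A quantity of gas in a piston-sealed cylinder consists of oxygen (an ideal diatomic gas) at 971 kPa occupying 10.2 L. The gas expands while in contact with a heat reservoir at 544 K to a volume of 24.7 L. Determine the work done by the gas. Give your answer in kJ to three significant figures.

W ≈ 8.76 kJ

Isothermal: W = nRT ln(V₂/V₁) = P₁V₁ ln(V₂/V₁).
P₁V₁ = (971 kPa)(10.2 L) = 9904 J.
W = 9904 × ln(24.7/10.2) = 9904 × 0.8844
W_by_gas = 8759 J.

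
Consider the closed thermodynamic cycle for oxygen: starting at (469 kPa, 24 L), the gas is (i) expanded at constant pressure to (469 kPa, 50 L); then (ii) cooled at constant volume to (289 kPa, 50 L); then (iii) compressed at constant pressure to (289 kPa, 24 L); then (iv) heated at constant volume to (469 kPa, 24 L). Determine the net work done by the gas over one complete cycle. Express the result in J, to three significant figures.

Constant-volume legs do no work.
W(i) = (469)(50 − 24) = 12194 J; W(iii) = (289)(24 − 50) = -7514 J.
W_net = 12194 − 7514 = 4680 J (the clockwise enclosed area).

W_net ≈ 4680 J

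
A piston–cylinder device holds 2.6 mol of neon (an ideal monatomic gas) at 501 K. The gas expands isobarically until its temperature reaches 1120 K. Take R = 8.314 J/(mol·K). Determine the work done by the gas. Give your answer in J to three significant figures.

Isobaric: W = P ΔV = nR ΔT.
W = (2.6)(8.314)(1120 − 501) = 13381 J.

W ≈ 13400 J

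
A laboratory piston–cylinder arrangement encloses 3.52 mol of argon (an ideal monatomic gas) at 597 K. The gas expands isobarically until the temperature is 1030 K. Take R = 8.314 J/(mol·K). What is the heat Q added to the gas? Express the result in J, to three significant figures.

Isobaric: W = nRΔT = (3.52)(8.314)(433) = 12672 J.
ΔU = nCᵥΔT with Cᵥ = 3R/2: ΔU = (3.52)(12.47)(433) = 19008 J.
Q = ΔU + W = 19008 + 12672 = 31680 J.

Q ≈ 31700 J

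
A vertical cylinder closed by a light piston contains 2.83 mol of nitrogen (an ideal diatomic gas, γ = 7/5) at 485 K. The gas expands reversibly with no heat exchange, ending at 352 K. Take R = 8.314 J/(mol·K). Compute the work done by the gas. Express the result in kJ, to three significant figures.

Adiabatic ⇒ Q = 0, so W_by = −ΔU = nCᵥ(T₁ − T₂).
Cᵥ = 5R/2 = 20.79 J/(mol·K).
W = (2.83)(20.79)(485 − 352) = 7823 J.

W ≈ 7.82 kJ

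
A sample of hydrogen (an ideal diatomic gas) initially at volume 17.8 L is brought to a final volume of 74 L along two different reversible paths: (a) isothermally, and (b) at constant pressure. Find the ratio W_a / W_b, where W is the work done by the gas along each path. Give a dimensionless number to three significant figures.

Path (a) isothermal: W = P₁V₁ ln(V₂/V₁) → W_a/(P₁V₁) = 1.425.
Path (b) isobaric: W = P₁(V₂ − V₁) → W_b/(P₁V₁) = 3.157.
W_a / W_b = 1.425 / 3.157 = 0.4513.

W_a / W_b ≈ 0.451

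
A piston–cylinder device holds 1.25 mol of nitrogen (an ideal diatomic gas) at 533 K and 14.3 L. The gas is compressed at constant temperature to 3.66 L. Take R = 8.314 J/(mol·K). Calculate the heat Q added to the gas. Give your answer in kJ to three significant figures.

Q ≈ -7.55 kJ

Isothermal ⇒ ΔU = 0, so Q = W = nRT ln(V₂/V₁).
Q = (1.25)(8.314)(533) ln(3.66/14.3) = 5539 × -1.363 = -7549 J.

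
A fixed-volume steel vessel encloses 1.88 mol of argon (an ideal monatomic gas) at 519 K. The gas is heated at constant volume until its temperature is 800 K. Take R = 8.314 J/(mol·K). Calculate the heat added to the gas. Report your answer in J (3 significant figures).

Constant volume ⇒ W = 0, so Q = ΔU = nCᵥΔT with Cᵥ = 3R/2 = 12.47 J/(mol·K).
ΔU = (1.88)(12.47)(800 − 519) = 6588 J.

Q ≈ 6590 J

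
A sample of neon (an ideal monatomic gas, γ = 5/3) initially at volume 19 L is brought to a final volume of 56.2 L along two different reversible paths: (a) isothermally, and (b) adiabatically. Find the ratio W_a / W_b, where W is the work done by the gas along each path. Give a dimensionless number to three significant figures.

W_a / W_b ≈ 1.40

Path (a) isothermal: W = P₁V₁ ln(V₂/V₁) → W_a/(P₁V₁) = 1.084.
Path (b) adiabatic: W = P₁V₁(1 − (V₁/V₂)^(γ−1))/(γ−1) → W_b/(P₁V₁) = 0.772.
W_a / W_b = 1.084 / 0.772 = 1.405.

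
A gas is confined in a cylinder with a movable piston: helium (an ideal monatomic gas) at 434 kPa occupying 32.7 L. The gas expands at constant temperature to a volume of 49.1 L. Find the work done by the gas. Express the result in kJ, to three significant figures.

Isothermal: W = nRT ln(V₂/V₁) = P₁V₁ ln(V₂/V₁).
P₁V₁ = (434 kPa)(32.7 L) = 14192 J.
W = 14192 × ln(49.1/32.7) = 14192 × 0.4065
W_by_gas = 5769 J.

W ≈ 5.77 kJ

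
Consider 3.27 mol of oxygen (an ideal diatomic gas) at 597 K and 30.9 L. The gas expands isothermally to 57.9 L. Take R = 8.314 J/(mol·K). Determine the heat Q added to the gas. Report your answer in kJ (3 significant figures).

Q ≈ 10.2 kJ

Isothermal ⇒ ΔU = 0, so Q = W = nRT ln(V₂/V₁).
Q = (3.27)(8.314)(597) ln(57.9/30.9) = 16231 × 0.628 = 10192 J.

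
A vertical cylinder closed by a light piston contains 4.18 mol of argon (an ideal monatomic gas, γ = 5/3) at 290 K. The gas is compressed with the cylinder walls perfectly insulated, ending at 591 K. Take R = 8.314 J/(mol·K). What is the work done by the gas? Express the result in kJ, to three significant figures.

W ≈ -15.7 kJ

Adiabatic ⇒ Q = 0, so W_by = −ΔU = nCᵥ(T₁ − T₂).
Cᵥ = 3R/2 = 12.47 J/(mol·K).
W = (4.18)(12.47)(290 − 591) = -15691 J.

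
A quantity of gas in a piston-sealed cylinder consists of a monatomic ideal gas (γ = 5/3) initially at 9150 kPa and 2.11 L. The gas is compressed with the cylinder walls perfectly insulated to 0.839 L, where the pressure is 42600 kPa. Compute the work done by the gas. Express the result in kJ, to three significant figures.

W ≈ -24.7 kJ

Adiabatic: W = (P₁V₁ − P₂V₂)/(γ − 1) with γ = 5/3.
P₁V₁ = 19306 J, P₂V₂ = 35741 J.
W = (19306 − 35741) / 0.6667 = -24652 J.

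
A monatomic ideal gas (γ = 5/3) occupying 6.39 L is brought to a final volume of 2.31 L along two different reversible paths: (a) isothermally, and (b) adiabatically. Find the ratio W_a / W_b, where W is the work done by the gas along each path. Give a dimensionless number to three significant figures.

W_a / W_b ≈ 0.699

Path (a) isothermal: W = P₁V₁ ln(V₂/V₁) → W_a/(P₁V₁) = -1.017.
Path (b) adiabatic: W = P₁V₁(1 − (V₁/V₂)^(γ−1))/(γ−1) → W_b/(P₁V₁) = -1.456.
W_a / W_b = -1.017 / -1.456 = 0.6989.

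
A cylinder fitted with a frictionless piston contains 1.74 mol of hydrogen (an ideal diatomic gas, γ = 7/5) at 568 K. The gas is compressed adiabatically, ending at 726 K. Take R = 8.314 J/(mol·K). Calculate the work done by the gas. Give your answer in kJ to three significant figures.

Adiabatic ⇒ Q = 0, so W_by = −ΔU = nCᵥ(T₁ − T₂).
Cᵥ = 5R/2 = 20.79 J/(mol·K).
W = (1.74)(20.79)(568 − 726) = -5714 J.

W ≈ -5.71 kJ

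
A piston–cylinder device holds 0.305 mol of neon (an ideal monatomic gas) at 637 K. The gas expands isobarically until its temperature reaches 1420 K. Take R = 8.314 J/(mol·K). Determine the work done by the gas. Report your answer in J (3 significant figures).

W ≈ 1990 J

Isobaric: W = P ΔV = nR ΔT.
W = (0.305)(8.314)(1420 − 637) = 1986 J.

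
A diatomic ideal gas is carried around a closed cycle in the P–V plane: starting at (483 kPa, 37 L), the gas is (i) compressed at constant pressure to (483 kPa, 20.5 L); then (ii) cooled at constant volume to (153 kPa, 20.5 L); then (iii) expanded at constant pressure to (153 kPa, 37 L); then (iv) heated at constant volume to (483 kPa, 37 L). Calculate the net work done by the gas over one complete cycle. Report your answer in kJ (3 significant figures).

W_net ≈ -5.44 kJ

Constant-volume legs do no work.
W(i) = (483)(20.5 − 37) = -7970 J; W(iii) = (153)(37 − 20.5) = 2524 J.
W_net = -7970 + 2524 = -5445 J (the counter-clockwise enclosed area).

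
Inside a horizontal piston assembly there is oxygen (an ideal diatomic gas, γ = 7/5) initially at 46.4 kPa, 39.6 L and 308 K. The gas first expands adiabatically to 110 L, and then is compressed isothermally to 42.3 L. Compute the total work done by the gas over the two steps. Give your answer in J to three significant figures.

W_total ≈ 374 J

Step 1 (adiabatic): W = (P₁V₁ − P₂V₂)/(γ−1) = (1837 − 1221)/0.4 = 1541 J.
After step 1: P = 11.1 kPa, V = 110 L, T = 204.7 K.
Step 2 (isothermal): W = P₁V₁ ln(V₂/V₁) = (1221) ln(42.3/110) = -1167 J.
W_total = 1541 − 1167 = 374 J.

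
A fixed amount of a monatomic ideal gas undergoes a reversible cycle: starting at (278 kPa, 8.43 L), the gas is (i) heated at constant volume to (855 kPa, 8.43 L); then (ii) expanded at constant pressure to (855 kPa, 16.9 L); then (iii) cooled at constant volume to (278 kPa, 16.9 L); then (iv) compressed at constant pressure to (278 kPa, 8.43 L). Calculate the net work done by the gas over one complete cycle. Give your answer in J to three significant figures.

W_net ≈ 4890 J

Constant-volume legs do no work.
W(ii) = (855)(16.9 − 8.43) = 7242 J; W(iv) = (278)(8.43 − 16.9) = -2355 J.
W_net = 7242 − 2355 = 4887 J (the clockwise enclosed area).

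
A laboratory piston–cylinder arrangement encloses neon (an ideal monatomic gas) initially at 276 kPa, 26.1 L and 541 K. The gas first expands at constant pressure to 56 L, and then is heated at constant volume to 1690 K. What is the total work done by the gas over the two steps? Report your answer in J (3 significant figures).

Step 1 (isobaric): W = PΔV = (276 kPa)(56 − 26.1 L) = 8252 J.
Step 2 (isochoric): W = 0 (constant volume).
W_total = 8252 + 0 = 8252 J.

W_total ≈ 8250 J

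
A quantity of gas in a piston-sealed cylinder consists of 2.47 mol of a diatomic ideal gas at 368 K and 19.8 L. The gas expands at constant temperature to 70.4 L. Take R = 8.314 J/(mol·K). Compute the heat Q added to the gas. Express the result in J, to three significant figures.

Isothermal ⇒ ΔU = 0, so Q = W = nRT ln(V₂/V₁).
Q = (2.47)(8.314)(368) ln(70.4/19.8) = 7557 × 1.269 = 9586 J.

Q ≈ 9590 J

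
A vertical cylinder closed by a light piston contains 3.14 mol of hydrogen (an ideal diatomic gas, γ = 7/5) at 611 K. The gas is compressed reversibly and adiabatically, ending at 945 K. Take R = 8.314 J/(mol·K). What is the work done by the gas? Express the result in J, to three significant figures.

W ≈ -21800 J

Adiabatic ⇒ Q = 0, so W_by = −ΔU = nCᵥ(T₁ − T₂).
Cᵥ = 5R/2 = 20.79 J/(mol·K).
W = (3.14)(20.79)(611 − 945) = -21798 J.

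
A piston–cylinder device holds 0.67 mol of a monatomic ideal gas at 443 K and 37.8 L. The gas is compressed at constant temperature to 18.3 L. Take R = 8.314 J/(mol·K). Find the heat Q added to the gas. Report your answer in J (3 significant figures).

Isothermal ⇒ ΔU = 0, so Q = W = nRT ln(V₂/V₁).
Q = (0.67)(8.314)(443) ln(18.3/37.8) = 2468 × -0.7254 = -1790 J.

Q ≈ -1790 J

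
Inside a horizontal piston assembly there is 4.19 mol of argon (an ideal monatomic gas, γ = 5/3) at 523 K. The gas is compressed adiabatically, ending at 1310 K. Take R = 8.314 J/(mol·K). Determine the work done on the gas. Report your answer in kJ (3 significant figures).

Adiabatic ⇒ Q = 0, so W_by = −ΔU = nCᵥ(T₁ − T₂).
Cᵥ = 3R/2 = 12.47 J/(mol·K).
W = (4.19)(12.47)(523 − 1310) = -41123 J.
Work on gas = −W_by = 41123 J.

W ≈ 41.1 kJ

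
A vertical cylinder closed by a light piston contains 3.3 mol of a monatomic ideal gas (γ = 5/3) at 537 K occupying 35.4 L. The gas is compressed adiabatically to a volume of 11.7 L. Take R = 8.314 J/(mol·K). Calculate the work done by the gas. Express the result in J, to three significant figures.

Adiabatic: TV^(γ−1) = const with γ = 5/3.
T₂ = T₁ (V₁/V₂)^(γ−1) = 537 × (35.4/11.7)^0.667 = 537 × 2.092 = 1123 K.
W_by = nCᵥ(T₁ − T₂) = (3.3)(12.47)(537 − 1123) = -24131 J.

W ≈ -24100 J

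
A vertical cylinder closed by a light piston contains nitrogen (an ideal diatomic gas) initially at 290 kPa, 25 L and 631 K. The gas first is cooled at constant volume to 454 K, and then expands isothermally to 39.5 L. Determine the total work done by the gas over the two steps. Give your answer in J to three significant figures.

Step 1 (isochoric): W = 0 (constant volume).
After step 1: P = 208.7 kPa (V unchanged).
Step 2 (isothermal): W = P₁V₁ ln(V₂/V₁) = (5216) ln(39.5/25) = 2386 J.
W_total = 0 + 2386 = 2386 J.

W_total ≈ 2390 J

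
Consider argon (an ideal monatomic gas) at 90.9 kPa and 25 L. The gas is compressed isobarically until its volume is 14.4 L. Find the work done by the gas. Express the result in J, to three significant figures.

W ≈ -964 J

Isobaric: W = P ΔV.
W = (90.9 kPa)(14.4 − 25 L) = (90.9)(-10.6) = -963.5 J.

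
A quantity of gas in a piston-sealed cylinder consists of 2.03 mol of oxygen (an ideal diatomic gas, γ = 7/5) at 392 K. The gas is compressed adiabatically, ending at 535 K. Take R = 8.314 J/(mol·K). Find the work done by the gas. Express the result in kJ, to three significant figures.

W ≈ -6.03 kJ

Adiabatic ⇒ Q = 0, so W_by = −ΔU = nCᵥ(T₁ − T₂).
Cᵥ = 5R/2 = 20.79 J/(mol·K).
W = (2.03)(20.79)(392 − 535) = -6034 J.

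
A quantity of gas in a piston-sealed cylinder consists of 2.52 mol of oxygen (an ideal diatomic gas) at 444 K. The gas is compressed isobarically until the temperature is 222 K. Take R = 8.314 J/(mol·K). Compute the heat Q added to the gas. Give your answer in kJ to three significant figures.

Q ≈ -16.3 kJ

Isobaric: W = nRΔT = (2.52)(8.314)(-222) = -4651 J.
ΔU = nCᵥΔT with Cᵥ = 5R/2: ΔU = (2.52)(20.79)(-222) = -11628 J.
Q = ΔU + W = -11628 − 4651 = -16279 J.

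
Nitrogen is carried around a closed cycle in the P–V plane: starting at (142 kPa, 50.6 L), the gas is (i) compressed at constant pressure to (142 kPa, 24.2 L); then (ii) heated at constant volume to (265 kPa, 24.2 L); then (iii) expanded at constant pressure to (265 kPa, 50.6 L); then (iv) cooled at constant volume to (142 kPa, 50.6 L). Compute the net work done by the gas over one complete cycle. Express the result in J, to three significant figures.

Constant-volume legs do no work.
W(i) = (142)(24.2 − 50.6) = -3749 J; W(iii) = (265)(50.6 − 24.2) = 6996 J.
W_net = -3749 + 6996 = 3247 J (the clockwise enclosed area).

W_net ≈ 3250 J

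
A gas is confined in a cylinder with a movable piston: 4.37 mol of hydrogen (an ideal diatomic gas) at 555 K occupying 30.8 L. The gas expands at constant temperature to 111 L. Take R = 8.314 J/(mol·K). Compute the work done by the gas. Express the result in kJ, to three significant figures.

W ≈ 25.9 kJ

Isothermal: W = nRT ln(V₂/V₁).
W = (4.37)(8.314)(555) × ln(111/30.8)
  = 20164 × 1.282
W_by_gas = 25851 J.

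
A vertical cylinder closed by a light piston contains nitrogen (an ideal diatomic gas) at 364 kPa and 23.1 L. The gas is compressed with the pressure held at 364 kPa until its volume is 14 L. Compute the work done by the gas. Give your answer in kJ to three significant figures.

W ≈ -3.31 kJ

Isobaric: W = P ΔV.
W = (364 kPa)(14 − 23.1 L) = (364)(-9.1) = -3312 J.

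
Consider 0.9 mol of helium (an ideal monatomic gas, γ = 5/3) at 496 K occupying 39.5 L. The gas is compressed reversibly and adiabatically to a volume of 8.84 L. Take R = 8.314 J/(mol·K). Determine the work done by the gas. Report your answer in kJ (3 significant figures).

Adiabatic: TV^(γ−1) = const with γ = 5/3.
T₂ = T₁ (V₁/V₂)^(γ−1) = 496 × (39.5/8.84)^0.667 = 496 × 2.713 = 1346 K.
W_by = nCᵥ(T₁ − T₂) = (0.9)(12.47)(496 − 1346) = -9536 J.

W ≈ -9.54 kJ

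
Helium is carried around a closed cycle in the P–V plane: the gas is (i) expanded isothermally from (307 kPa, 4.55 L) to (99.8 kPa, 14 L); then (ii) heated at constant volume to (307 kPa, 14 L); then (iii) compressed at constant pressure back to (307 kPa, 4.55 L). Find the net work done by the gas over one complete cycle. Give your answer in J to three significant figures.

W_net ≈ -1330 J

Leg (i): W = PᵢVᵢ ln(V_f/Vᵢ) = (1397) ln(14/4.55) = 1570 J.
Leg (ii): W = 0.
Leg (iii): W = PΔV = (307)(4.55 − 14) = -2901 J.
W_net = 1570 − 2901 = -1331 J.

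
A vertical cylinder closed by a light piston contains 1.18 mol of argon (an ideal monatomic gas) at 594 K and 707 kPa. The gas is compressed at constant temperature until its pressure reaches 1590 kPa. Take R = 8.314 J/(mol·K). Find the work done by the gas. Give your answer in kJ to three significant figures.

W ≈ -4.72 kJ

Isothermal process: W = nRT ln(V₂/V₁) = nRT ln(P₁/P₂).
W = (1.18)(8.314)(594) × ln(707/1590)
  = 5827 × ln(0.4447) = 5827 × -0.8105
W_by_gas = -4723 J.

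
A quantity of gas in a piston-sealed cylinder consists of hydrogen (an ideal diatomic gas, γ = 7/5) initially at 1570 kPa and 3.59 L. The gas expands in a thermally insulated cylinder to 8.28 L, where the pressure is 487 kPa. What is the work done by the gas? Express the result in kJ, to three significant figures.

Adiabatic: W = (P₁V₁ − P₂V₂)/(γ − 1) with γ = 7/5.
P₁V₁ = 5636 J, P₂V₂ = 4032 J.
W = (5636 − 4032) / 0.4 = 4010 J.

W ≈ 4.01 kJ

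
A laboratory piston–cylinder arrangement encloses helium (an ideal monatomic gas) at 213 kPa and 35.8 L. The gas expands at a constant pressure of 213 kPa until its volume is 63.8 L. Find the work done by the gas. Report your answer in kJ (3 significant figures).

Isobaric: W = P ΔV.
W = (213 kPa)(63.8 − 35.8 L) = (213)(28) = 5964 J.

W ≈ 5.96 kJ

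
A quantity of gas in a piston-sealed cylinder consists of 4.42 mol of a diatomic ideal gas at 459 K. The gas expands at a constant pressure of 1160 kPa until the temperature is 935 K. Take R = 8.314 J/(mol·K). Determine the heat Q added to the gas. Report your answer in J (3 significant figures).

Q ≈ 61200 J

Isobaric: W = nRΔT = (4.42)(8.314)(476) = 17492 J.
ΔU = nCᵥΔT with Cᵥ = 5R/2: ΔU = (4.42)(20.79)(476) = 43730 J.
Q = ΔU + W = 43730 + 17492 = 61222 J.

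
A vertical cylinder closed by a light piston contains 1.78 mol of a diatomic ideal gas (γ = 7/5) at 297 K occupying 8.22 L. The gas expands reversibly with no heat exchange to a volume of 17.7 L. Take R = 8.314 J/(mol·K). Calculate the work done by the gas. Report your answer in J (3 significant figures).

Adiabatic: TV^(γ−1) = const with γ = 7/5.
T₂ = T₁ (V₁/V₂)^(γ−1) = 297 × (8.22/17.7)^0.4 = 297 × 0.7358 = 218.5 K.
W_by = nCᵥ(T₁ − T₂) = (1.78)(20.79)(297 − 218.5) = 2903 J.

W ≈ 2900 J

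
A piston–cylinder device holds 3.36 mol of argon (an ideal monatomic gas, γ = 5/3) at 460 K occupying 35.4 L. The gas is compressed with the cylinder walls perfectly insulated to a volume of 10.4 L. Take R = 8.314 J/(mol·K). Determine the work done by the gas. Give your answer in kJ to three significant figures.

W ≈ -24.3 kJ

Adiabatic: TV^(γ−1) = const with γ = 5/3.
T₂ = T₁ (V₁/V₂)^(γ−1) = 460 × (35.4/10.4)^0.667 = 460 × 2.263 = 1041 K.
W_by = nCᵥ(T₁ − T₂) = (3.36)(12.47)(460 − 1041) = -24341 J.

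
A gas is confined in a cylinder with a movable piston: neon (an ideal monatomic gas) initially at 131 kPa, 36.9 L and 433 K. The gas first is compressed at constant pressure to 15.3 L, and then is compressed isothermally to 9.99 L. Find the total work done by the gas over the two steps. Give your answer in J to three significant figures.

Step 1 (isobaric): W = PΔV = (131 kPa)(15.3 − 36.9 L) = -2830 J.
After step 1: P = 131 kPa, V = 15.3 L, T = 179.5 K.
Step 2 (isothermal): W = P₁V₁ ln(V₂/V₁) = (2004) ln(9.99/15.3) = -854.4 J.
W_total = -2830 − 854.4 = -3684 J.

W_total ≈ -3680 J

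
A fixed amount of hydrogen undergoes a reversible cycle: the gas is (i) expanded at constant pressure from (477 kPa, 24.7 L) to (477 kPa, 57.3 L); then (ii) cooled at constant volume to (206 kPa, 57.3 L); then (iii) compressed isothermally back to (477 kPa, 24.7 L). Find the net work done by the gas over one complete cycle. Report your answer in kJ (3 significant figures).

Leg (i): W = PΔV = (477)(57.3 − 24.7) = 15550 J.
Leg (ii): W = 0.
Leg (iii): W = PᵢVᵢ ln(V_f/Vᵢ) = (11804) ln(24.7/57.3) = -9933 J.
W_net = 15550 − 9933 = 5617 J.

W_net ≈ 5.62 kJ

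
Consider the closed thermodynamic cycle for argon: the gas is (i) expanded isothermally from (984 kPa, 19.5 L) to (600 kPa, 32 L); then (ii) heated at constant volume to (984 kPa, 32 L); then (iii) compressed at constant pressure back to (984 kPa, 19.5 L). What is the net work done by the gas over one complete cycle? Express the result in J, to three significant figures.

W_net ≈ -2800 J

Leg (i): W = PᵢVᵢ ln(V_f/Vᵢ) = (19188) ln(32/19.5) = 9504 J.
Leg (ii): W = 0.
Leg (iii): W = PΔV = (984)(19.5 − 32) = -12300 J.
W_net = 9504 − 12300 = -2796 J.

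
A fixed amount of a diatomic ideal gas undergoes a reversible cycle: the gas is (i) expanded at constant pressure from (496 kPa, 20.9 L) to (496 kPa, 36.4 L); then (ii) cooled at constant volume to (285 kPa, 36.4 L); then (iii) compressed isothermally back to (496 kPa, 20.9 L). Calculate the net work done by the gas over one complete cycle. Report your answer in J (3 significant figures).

W_net ≈ 1930 J

Leg (i): W = PΔV = (496)(36.4 − 20.9) = 7688 J.
Leg (ii): W = 0.
Leg (iii): W = PᵢVᵢ ln(V_f/Vᵢ) = (10374) ln(20.9/36.4) = -5756 J.
W_net = 7688 − 5756 = 1932 J.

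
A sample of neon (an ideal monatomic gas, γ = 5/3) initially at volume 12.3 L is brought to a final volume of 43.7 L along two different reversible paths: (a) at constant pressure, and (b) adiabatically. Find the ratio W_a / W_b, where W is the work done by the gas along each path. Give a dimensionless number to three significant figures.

Path (a) isobaric: W = P₁(V₂ − V₁) → W_a/(P₁V₁) = 2.553.
Path (b) adiabatic: W = P₁V₁(1 − (V₁/V₂)^(γ−1))/(γ−1) → W_b/(P₁V₁) = 0.8558.
W_a / W_b = 2.553 / 0.8558 = 2.983.

W_a / W_b ≈ 2.98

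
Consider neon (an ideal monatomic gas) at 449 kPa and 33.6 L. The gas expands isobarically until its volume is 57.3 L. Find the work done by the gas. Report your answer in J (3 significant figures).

Isobaric: W = P ΔV.
W = (449 kPa)(57.3 − 33.6 L) = (449)(23.7) = 10641 J.

W ≈ 10600 J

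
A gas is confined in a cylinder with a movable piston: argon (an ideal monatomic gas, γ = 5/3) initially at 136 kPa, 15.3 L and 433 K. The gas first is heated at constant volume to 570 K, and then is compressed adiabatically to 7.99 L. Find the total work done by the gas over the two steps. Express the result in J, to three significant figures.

W_total ≈ -2230 J

Step 1 (isochoric): W = 0 (constant volume).
After step 1: P = 179 kPa (V unchanged).
Step 2 (adiabatic): W = (P₁V₁ − P₂V₂)/(γ−1) = (2739 − 4224)/0.667 = -2227 J.
W_total = 0 − 2227 = -2227 J.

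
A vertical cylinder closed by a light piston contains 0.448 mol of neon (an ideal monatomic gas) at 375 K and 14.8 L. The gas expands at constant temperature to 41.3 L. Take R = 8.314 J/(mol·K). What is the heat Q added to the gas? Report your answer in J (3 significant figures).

Q ≈ 1430 J

Isothermal ⇒ ΔU = 0, so Q = W = nRT ln(V₂/V₁).
Q = (0.448)(8.314)(375) ln(41.3/14.8) = 1397 × 1.026 = 1433 J.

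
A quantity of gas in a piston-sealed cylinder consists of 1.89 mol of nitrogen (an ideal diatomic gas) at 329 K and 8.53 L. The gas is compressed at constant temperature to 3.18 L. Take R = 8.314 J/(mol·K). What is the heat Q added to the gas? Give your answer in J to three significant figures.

Isothermal ⇒ ΔU = 0, so Q = W = nRT ln(V₂/V₁).
Q = (1.89)(8.314)(329) ln(3.18/8.53) = 5170 × -0.9867 = -5101 J.

Q ≈ -5100 J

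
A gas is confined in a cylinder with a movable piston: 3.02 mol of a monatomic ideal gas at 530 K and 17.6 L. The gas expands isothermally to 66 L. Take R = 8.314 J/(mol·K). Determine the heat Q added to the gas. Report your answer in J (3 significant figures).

Q ≈ 17600 J

Isothermal ⇒ ΔU = 0, so Q = W = nRT ln(V₂/V₁).
Q = (3.02)(8.314)(530) ln(66/17.6) = 13307 × 1.322 = 17589 J.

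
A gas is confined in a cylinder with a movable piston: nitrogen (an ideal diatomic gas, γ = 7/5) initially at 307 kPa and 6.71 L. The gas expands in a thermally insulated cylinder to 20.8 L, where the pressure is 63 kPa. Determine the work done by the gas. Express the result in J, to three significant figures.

W ≈ 1870 J

Adiabatic: W = (P₁V₁ − P₂V₂)/(γ − 1) with γ = 7/5.
P₁V₁ = 2060 J, P₂V₂ = 1310 J.
W = (2060 − 1310) / 0.4 = 1874 J.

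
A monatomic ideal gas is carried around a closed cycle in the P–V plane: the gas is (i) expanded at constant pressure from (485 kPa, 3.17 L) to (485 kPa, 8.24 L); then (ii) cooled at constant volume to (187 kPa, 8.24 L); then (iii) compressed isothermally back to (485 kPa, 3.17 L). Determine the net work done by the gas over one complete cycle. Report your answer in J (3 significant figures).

Leg (i): W = PΔV = (485)(8.24 − 3.17) = 2459 J.
Leg (ii): W = 0.
Leg (iii): W = PᵢVᵢ ln(V_f/Vᵢ) = (1541) ln(3.17/8.24) = -1472 J.
W_net = 2459 − 1472 = 987 J.

W_net ≈ 987 J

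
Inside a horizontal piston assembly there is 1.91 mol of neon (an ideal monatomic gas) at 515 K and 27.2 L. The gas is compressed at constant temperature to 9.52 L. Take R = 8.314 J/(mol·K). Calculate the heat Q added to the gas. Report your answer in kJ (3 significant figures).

Q ≈ -8.59 kJ

Isothermal ⇒ ΔU = 0, so Q = W = nRT ln(V₂/V₁).
Q = (1.91)(8.314)(515) ln(9.52/27.2) = 8178 × -1.05 = -8586 J.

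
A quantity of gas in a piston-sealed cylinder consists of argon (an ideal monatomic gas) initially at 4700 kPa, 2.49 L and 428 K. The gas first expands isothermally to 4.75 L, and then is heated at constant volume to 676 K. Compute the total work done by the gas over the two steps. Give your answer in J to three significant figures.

Step 1 (isothermal): W = P₁V₁ ln(V₂/V₁) = (11703) ln(4.75/2.49) = 7559 J.
Step 2 (isochoric): W = 0 (constant volume).
W_total = 7559 + 0 = 7559 J.

W_total ≈ 7560 J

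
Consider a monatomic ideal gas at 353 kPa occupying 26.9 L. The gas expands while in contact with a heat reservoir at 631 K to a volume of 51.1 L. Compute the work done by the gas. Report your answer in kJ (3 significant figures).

Isothermal: W = nRT ln(V₂/V₁) = P₁V₁ ln(V₂/V₁).
P₁V₁ = (353 kPa)(26.9 L) = 9496 J.
W = 9496 × ln(51.1/26.9) = 9496 × 0.6417
W_by_gas = 6093 J.

W ≈ 6.09 kJ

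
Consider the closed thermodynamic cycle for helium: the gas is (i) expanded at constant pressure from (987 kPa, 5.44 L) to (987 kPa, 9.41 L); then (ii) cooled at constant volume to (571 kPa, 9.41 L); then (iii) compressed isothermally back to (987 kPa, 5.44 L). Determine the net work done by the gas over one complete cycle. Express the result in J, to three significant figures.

Leg (i): W = PΔV = (987)(9.41 − 5.44) = 3918 J.
Leg (ii): W = 0.
Leg (iii): W = PᵢVᵢ ln(V_f/Vᵢ) = (5373) ln(5.44/9.41) = -2944 J.
W_net = 3918 − 2944 = 974 J.

W_net ≈ 974 J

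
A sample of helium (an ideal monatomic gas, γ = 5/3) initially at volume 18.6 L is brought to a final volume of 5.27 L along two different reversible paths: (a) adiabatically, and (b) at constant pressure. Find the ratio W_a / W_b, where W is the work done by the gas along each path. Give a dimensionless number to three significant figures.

W_a / W_b ≈ 2.76

Path (a) adiabatic: W = P₁V₁(1 − (V₁/V₂)^(γ−1))/(γ−1) → W_a/(P₁V₁) = -1.977.
Path (b) isobaric: W = P₁(V₂ − V₁) → W_b/(P₁V₁) = -0.7167.
W_a / W_b = -1.977 / -0.7167 = 2.759.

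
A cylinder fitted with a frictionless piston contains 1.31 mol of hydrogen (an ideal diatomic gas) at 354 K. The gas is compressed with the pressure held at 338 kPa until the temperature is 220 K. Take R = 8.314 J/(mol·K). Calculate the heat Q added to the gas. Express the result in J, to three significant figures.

Isobaric: W = nRΔT = (1.31)(8.314)(-134) = -1459 J.
ΔU = nCᵥΔT with Cᵥ = 5R/2: ΔU = (1.31)(20.79)(-134) = -3649 J.
Q = ΔU + W = -3649 − 1459 = -5108 J.

Q ≈ -5110 J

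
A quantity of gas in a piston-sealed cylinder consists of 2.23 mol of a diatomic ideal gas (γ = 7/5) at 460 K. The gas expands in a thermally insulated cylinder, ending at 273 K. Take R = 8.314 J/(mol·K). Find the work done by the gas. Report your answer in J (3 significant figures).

Adiabatic ⇒ Q = 0, so W_by = −ΔU = nCᵥ(T₁ − T₂).
Cᵥ = 5R/2 = 20.79 J/(mol·K).
W = (2.23)(20.79)(460 − 273) = 8668 J.

W ≈ 8670 J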